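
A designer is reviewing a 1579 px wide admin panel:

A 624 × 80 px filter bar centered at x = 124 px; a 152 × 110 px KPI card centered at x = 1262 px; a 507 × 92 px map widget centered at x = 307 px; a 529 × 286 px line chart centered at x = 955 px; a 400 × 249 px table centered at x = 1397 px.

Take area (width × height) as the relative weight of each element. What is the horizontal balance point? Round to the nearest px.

x ≈ 893

Areas → weights: filter bar 624·80 = 49920, KPI card 152·110 = 16720, map widget 507·92 = 46644, line chart 529·286 = 151294, table 400·249 = 99600; Σw = 364178.
x: (49920·124 + 16720·1262 + 46644·307 + 151294·955 + 99600·1397) / 364178 = 325237398 / 364178 ≈ 893.07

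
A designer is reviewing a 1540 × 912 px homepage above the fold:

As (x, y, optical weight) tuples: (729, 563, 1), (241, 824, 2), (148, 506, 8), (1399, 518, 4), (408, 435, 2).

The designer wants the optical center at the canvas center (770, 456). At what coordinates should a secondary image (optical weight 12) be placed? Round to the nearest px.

(1127, 335)

New total weight: (1 + 2 + 8 + 4 + 2) + 12 = 29.
x: need Σw·x = 29·770 = 22330. Existing = 1·729 + 2·241 + 8·148 + 4·1399 + 2·408 = 8807. Remainder 13523 / 12 ≈ 1126.92.
y: need Σw·y = 29·456 = 13224. Existing = 1·563 + 2·824 + 8·506 + 4·518 + 2·435 = 9201. Remainder 4023 / 12 ≈ 335.25.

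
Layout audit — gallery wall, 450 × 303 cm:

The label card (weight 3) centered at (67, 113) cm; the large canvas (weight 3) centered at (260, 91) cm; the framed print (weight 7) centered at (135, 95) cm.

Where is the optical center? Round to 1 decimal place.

Total weight = 3 + 3 + 7 = 13.
Σw·x = 3·67 + 3·260 + 7·135 = 1926, so x̄ = 1926/13 ≈ 148.15.
Σw·y = 3·113 + 3·91 + 7·95 = 1277, so ȳ = 1277/13 ≈ 98.23.

(148.2, 98.2)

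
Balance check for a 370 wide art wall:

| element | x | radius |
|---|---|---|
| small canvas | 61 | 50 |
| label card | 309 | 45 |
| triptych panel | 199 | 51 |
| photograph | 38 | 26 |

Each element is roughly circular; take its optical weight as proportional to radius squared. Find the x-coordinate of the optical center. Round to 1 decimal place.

r² weights: small canvas 50² = 2500, label card 45² = 2025, triptych panel 51² = 2601, photograph 26² = 676. Total = 7802.
x: (2500·61 + 2025·309 + 2601·199 + 676·38) / 7802 = 1321512 / 7802 ≈ 169.38

x ≈ 169.4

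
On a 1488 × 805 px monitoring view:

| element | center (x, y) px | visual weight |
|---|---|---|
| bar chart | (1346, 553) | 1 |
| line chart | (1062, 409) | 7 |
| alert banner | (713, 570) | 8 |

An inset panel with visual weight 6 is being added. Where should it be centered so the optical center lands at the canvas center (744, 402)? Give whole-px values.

New total weight: (1 + 7 + 8) + 6 = 22.
Along x: (14484 + 6·x) / 22 = 744 (existing moment 1·1346 + 7·1062 + 8·713 = 14484) ⇒ x = (16368 − 14484) / 6 ≈ 314.00.
Along y: (7976 + 6·y) / 22 = 402 (existing moment 1·553 + 7·409 + 8·570 = 7976) ⇒ y = (8844 − 7976) / 6 ≈ 144.67.

(314, 145)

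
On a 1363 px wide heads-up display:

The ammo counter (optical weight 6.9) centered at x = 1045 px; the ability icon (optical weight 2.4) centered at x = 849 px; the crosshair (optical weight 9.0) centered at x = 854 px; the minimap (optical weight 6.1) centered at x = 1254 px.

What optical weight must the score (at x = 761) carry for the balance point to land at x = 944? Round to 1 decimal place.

Known weights sum to 6.9 + 2.4 + 9.0 + 6.1 = 24.4; their moment is 6.9·1045 + 2.4·849 + 9.0·854 + 6.1·1254 = 24583.5.
For the centroid to hit 944: (24583.5 + w·761) / (24.4 + w) = 944.
Rearranging, w·(761 − 944) = 944·24.4 − 24583.5 = -1549.9, so w ≈ -1549.9/-183 = 8.47.

w ≈ 8.5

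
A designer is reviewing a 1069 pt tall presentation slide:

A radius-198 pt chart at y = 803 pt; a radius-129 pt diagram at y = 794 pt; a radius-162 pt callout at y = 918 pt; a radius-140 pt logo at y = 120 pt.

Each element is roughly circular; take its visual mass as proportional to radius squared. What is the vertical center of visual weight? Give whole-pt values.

y ≈ 700

r² weights: chart 198² = 39204, diagram 129² = 16641, callout 162² = 26244, logo 140² = 19600. Total = 101689.
y: (39204·803 + 16641·794 + 26244·918 + 19600·120) / 101689 = 71137758 / 101689 ≈ 699.56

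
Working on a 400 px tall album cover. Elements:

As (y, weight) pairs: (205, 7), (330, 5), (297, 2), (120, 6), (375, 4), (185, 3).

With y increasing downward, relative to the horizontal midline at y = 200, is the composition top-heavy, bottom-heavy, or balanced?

Weights sum to 7 + 5 + 2 + 6 + 4 + 3 = 27.
Σw·y = 6454; ȳ = 6454/27 ≈ 239.04.
239.0 lies below (larger y than) the midline 200, so the layout is bottom-heavy.

bottom-heavy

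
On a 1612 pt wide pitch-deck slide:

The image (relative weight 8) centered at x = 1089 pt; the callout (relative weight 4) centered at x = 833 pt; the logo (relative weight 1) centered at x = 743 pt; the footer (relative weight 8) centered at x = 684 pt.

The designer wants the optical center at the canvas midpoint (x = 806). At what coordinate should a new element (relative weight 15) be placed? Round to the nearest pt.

x ≈ 717

With the new element, Σw becomes 8 + 4 + 1 + 8 + 15 = 36.
x: need Σw·x = 36·806 = 29016. Existing = 8·1089 + 4·833 + 1·743 + 8·684 = 18259. Remainder 10757 / 15 ≈ 717.13.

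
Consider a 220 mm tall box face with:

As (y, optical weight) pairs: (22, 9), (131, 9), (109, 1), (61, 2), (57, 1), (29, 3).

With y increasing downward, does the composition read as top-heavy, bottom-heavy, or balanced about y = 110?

top-heavy

Total weight = 9 + 9 + 1 + 2 + 1 + 3 = 25.
y-moment: 9·22 + 9·131 + 1·109 + 2·61 + 1·57 + 3·29 = 1752; centroid 1752/25 ≈ 70.08.
70.1 lies above (smaller y than) the midline 110, so the layout is top-heavy.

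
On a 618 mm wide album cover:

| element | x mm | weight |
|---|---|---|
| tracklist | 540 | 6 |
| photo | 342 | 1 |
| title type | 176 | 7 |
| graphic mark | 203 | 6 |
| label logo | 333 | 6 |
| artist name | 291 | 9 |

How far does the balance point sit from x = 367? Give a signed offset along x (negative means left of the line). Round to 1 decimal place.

≈ -62.7 mm

Total weight = 6 + 1 + 7 + 6 + 6 + 9 = 35.
Σw·x = 6·540 + 1·342 + 7·176 + 6·203 + 6·333 + 9·291 = 10649, so x̄ = 10649/35 ≈ 304.26.
Offset from x = 367: 304.26 − 367 ≈ -62.74.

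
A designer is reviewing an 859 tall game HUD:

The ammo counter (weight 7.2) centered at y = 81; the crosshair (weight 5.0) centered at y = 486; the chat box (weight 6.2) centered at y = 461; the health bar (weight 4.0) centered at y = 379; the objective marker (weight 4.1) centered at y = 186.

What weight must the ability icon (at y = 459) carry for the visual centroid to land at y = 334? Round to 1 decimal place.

w ≈ 5.6

Fixed elements: Σw = 7.2 + 5.0 + 6.2 + 4.0 + 4.1 = 26.5, Σw·y = 7.2·81 + 5.0·486 + 6.2·461 + 4.0·379 + 4.1·186 = 8150.0.
For the centroid to hit 334: (8150.0 + w·459) / (26.5 + w) = 334.
Rearranging, w·(459 − 334) = 334·26.5 − 8150.0 = 701.0, so w ≈ 701.0/125 = 5.61.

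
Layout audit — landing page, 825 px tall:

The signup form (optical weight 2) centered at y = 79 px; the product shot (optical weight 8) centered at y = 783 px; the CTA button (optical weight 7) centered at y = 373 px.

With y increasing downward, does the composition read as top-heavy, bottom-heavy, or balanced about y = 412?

bottom-heavy

Total weight = 2 + 8 + 7 = 17.
y-moment: 2·79 + 8·783 + 7·373 = 9033; centroid 9033/17 ≈ 531.35.
Since 531.4 is below (larger y than) 412, the composition reads bottom-heavy.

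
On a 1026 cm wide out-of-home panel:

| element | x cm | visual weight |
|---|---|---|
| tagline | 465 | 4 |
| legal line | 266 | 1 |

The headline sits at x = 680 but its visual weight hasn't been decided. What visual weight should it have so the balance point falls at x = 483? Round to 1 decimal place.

Fixed elements: Σw = 4 + 1 = 5, Σw·x = 4·465 + 1·266 = 2126.
Balance at x = 483 requires (2126 + w·680) / (5 + w) = 483.
Rearranging, w·(680 − 483) = 483·5 − 2126 = 289, so w ≈ 289/197 = 1.47.

w ≈ 1.5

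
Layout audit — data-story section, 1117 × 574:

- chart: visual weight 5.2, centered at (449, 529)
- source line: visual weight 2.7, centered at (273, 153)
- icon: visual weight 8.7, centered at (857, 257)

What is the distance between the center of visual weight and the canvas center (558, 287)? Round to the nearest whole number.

Σw = 5.2 + 2.7 + 8.7 = 16.6.
Σw·x = 5.2·449 + 2.7·273 + 8.7·857 = 10527.8, so x̄ = 10527.8/16.6 ≈ 634.20.
Σw·y = 5.2·529 + 2.7·153 + 8.7·257 = 5399.8, so ȳ = 5399.8/16.6 ≈ 325.29.
Offset from (558, 287): Δx ≈ 76.20, Δy ≈ 38.29; distance = √(Δx² + Δy²) ≈ 85.28.

≈ 85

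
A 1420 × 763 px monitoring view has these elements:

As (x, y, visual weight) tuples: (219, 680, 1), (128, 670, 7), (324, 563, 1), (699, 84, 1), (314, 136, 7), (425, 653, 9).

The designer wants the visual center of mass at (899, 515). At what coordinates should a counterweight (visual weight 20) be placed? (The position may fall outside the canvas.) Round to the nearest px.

With the counterweight, Σw becomes 1 + 7 + 1 + 1 + 7 + 9 + 20 = 46.
x: need Σw·x = 46·899 = 41354. Existing = 1·219 + 7·128 + 1·324 + 1·699 + 7·314 + 9·425 = 8161. Remainder 33193 / 20 ≈ 1659.65.
y: need Σw·y = 46·515 = 23690. Existing = 1·680 + 7·670 + 1·563 + 1·84 + 7·136 + 9·653 = 12846. Remainder 10844 / 20 ≈ 542.20.

(1660, 542)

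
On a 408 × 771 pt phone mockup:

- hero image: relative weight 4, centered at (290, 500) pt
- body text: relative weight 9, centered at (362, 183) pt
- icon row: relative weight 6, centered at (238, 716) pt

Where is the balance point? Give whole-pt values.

(308, 418)

Σw = 4 + 9 + 6 = 19.
x-moment: 4·290 + 9·362 + 6·238 = 5846; centroid 5846/19 ≈ 307.68.
y-moment: 4·500 + 9·183 + 6·716 = 7943; centroid 7943/19 ≈ 418.05.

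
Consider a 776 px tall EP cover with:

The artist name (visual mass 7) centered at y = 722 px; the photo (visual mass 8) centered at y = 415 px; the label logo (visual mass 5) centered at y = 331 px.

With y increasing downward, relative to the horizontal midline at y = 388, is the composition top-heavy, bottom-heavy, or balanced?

Weights sum to 7 + 8 + 5 = 20.
y-moment: 7·722 + 8·415 + 5·331 = 10029; centroid 10029/20 ≈ 501.45.
Since 501.4 is below (larger y than) 388, the composition reads bottom-heavy.

bottom-heavy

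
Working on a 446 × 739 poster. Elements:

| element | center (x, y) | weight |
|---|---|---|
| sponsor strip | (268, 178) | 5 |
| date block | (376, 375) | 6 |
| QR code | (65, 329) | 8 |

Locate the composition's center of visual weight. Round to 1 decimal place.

Total weight = 5 + 6 + 8 = 19.
x: (5·268 + 6·376 + 8·65) / 19 = 4116 / 19 ≈ 216.63
y: (5·178 + 6·375 + 8·329) / 19 = 5772 / 19 ≈ 303.79

(216.6, 303.8)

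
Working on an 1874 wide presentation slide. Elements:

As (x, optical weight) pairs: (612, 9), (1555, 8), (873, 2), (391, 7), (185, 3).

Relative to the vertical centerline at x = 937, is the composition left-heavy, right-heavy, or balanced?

left-heavy

Weights sum to 9 + 8 + 2 + 7 + 3 = 29.
x: (9·612 + 8·1555 + 2·873 + 7·391 + 3·185) / 29 = 22986 / 29 ≈ 792.62
792.6 vs midline 937 → left-heavy.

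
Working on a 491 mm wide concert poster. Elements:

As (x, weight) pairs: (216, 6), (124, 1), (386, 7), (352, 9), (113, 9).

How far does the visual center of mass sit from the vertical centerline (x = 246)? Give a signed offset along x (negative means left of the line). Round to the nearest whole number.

≈ 14 mm

Weights sum to 6 + 1 + 7 + 9 + 9 = 32.
x: (6·216 + 1·124 + 7·386 + 9·352 + 9·113) / 32 = 8307 / 32 ≈ 259.59
Difference: 259.59 − 246 ≈ 13.59.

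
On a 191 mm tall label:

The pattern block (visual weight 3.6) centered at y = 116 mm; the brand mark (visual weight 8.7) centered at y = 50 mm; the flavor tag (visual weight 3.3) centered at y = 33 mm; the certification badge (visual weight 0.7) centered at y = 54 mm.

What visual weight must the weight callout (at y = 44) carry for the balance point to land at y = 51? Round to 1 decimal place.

Fixed elements: Σw = 3.6 + 8.7 + 3.3 + 0.7 = 16.3, Σw·y = 3.6·116 + 8.7·50 + 3.3·33 + 0.7·54 = 999.3.
Balance at y = 51 requires (999.3 + w·44) / (16.3 + w) = 51.
Solving: w = (51·16.3 − 999.3) / (44 − 51) = -168.0 / -7 ≈ 24.00.

w ≈ 24.0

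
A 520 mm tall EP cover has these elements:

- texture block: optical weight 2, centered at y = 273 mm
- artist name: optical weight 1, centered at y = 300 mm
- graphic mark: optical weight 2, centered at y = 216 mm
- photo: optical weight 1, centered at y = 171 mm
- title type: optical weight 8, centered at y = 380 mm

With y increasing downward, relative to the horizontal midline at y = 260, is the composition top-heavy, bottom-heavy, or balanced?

Σw = 2 + 1 + 2 + 1 + 8 = 14.
y: (2·273 + 1·300 + 2·216 + 1·171 + 8·380) / 14 = 4489 / 14 ≈ 320.64
320.6 lies below (larger y than) the midline 260, so the layout is bottom-heavy.

bottom-heavy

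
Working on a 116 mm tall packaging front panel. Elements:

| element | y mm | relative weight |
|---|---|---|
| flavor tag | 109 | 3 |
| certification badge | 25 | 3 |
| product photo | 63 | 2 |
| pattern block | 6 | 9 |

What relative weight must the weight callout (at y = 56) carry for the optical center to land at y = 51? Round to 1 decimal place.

Known weights sum to 3 + 3 + 2 + 9 = 17; their moment is 3·109 + 3·25 + 2·63 + 9·6 = 582.
Set Σw·y/Σw = 51: (582 + 56w) = 51·(17 + w).
Solving: w = (51·17 − 582) / (56 − 51) = 285 / 5 ≈ 57.00.

w ≈ 57.0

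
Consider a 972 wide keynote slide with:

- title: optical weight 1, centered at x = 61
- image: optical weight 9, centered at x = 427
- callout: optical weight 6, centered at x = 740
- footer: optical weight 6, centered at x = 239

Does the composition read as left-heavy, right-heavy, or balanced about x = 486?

left-heavy

Total weight = 1 + 9 + 6 + 6 = 22.
x: (1·61 + 9·427 + 6·740 + 6·239) / 22 = 9778 / 22 ≈ 444.45
444.5 vs midline 486 → left-heavy.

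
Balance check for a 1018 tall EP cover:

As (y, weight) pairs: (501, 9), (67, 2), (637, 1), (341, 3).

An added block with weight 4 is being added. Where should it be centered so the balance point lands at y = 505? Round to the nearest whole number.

y ≈ 823

After adding the added block, total weight = 9 + 2 + 1 + 3 + 4 = 19.
y: target moment 19×505 = 9595; current 9·501 + 2·67 + 1·637 + 3·341 = 6303; the added block supplies 3292, so y = 3292/4 ≈ 823.00.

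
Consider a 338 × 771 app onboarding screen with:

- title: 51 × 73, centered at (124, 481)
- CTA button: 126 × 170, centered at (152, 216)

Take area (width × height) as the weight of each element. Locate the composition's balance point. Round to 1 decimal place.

Areas → weights: title 51·73 = 3723, CTA button 126·170 = 21420; Σw = 25143.
Σw·x = 3723·124 + 21420·152 = 3717492, so x̄ = 3717492/25143 ≈ 147.85.
Σw·y = 3723·481 + 21420·216 = 6417483, so ȳ = 6417483/25143 ≈ 255.24.

(147.9, 255.2)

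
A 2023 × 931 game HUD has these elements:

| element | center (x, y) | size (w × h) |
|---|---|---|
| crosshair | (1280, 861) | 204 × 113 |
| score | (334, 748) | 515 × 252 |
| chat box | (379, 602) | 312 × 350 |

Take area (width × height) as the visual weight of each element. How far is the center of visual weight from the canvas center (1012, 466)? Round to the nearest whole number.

≈ 621

Areas: crosshair 204·113 = 23052, score 515·252 = 129780, chat box 312·350 = 109200. Total weight = 262032.
x-moment: 23052·1280 + 129780·334 + 109200·379 = 114239880; centroid 114239880/262032 ≈ 435.98.
y-moment: 23052·861 + 129780·748 + 109200·602 = 182661612; centroid 182661612/262032 ≈ 697.10.
Offset from (1012, 466): Δx ≈ -576.02, Δy ≈ 231.10; distance = √(Δx² + Δy²) ≈ 620.65.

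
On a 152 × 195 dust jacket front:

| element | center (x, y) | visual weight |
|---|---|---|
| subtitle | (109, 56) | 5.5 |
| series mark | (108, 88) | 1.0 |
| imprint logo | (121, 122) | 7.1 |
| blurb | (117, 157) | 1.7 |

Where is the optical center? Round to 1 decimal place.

Σw = 5.5 + 1.0 + 7.1 + 1.7 = 15.3.
Σw·x = 5.5·109 + 1.0·108 + 7.1·121 + 1.7·117 = 1765.5, so x̄ = 1765.5/15.3 ≈ 115.39.
Σw·y = 5.5·56 + 1.0·88 + 7.1·122 + 1.7·157 = 1529.1, so ȳ = 1529.1/15.3 ≈ 99.94.

(115.4, 99.9)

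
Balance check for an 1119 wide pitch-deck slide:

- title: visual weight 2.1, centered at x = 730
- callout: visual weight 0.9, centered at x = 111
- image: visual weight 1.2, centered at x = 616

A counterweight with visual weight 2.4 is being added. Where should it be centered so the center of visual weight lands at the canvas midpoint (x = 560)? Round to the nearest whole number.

New total weight: (2.1 + 0.9 + 1.2) + 2.4 = 6.6.
x: target moment 6.6×560 = 3696.0; current 2.1·730 + 0.9·111 + 1.2·616 = 2372.1; the counterweight supplies 1323.9, so x = 1323.9/2.4 ≈ 551.63.

x ≈ 552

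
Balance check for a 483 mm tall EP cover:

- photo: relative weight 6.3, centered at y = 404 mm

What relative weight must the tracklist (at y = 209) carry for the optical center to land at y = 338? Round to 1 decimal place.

w ≈ 3.2

Known: weight 6.3 with moment 6.3·404 = 2545.2.
Set Σw·y/Σw = 338: (2545.2 + 209w) = 338·(6.3 + w).
So w = (338·6.3 − 2545.2)/(209 − 338) = -415.8/-129 ≈ 3.22.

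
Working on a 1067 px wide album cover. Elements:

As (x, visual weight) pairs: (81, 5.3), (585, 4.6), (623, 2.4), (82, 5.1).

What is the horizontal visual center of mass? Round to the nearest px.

Weights sum to 5.3 + 4.6 + 2.4 + 5.1 = 17.4.
x-moment: 5.3·81 + 4.6·585 + 2.4·623 + 5.1·82 = 5033.7; centroid 5033.7/17.4 ≈ 289.29.

x ≈ 289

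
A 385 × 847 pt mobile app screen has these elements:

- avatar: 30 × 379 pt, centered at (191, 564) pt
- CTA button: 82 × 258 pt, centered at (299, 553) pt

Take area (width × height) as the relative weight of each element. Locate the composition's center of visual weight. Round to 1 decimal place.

Areas: avatar 30·379 = 11370, CTA button 82·258 = 21156. Total weight = 32526.
Σw·x = 11370·191 + 21156·299 = 8497314, so x̄ = 8497314/32526 ≈ 261.25.
Σw·y = 11370·564 + 21156·553 = 18111948, so ȳ = 18111948/32526 ≈ 556.85.

(261.2, 556.8)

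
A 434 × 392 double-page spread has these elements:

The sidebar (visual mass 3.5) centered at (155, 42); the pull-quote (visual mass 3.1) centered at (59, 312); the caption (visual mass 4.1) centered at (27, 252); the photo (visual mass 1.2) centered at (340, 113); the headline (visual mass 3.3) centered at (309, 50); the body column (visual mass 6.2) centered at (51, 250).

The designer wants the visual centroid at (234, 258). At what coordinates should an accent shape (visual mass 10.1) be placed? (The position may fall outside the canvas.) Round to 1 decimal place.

New total weight: (3.5 + 3.1 + 4.1 + 1.2 + 3.3 + 6.2) + 10.1 = 31.5.
x: target moment 31.5×234 = 7371.0; current 3.5·155 + 3.1·59 + 4.1·27 + 1.2·340 + 3.3·309 + 6.2·51 = 2580.0; the accent shape supplies 4791.0, so x = 4791.0/10.1 ≈ 474.36.
y: target moment 31.5×258 = 8127.0; current 3.5·42 + 3.1·312 + 4.1·252 + 1.2·113 + 3.3·50 + 6.2·250 = 3998.0; the accent shape supplies 4129.0, so y = 4129.0/10.1 ≈ 408.81.

(474.4, 408.8)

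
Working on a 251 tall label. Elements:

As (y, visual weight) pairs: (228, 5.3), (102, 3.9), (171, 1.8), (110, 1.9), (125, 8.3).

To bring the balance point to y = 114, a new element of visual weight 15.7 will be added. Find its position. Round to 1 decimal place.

New total weight: (5.3 + 3.9 + 1.8 + 1.9 + 8.3) + 15.7 = 36.9.
y: need Σw·y = 36.9·114 = 4206.6. Existing = 5.3·228 + 3.9·102 + 1.8·171 + 1.9·110 + 8.3·125 = 3160.5. Remainder 1046.1 / 15.7 ≈ 66.63.

y ≈ 66.6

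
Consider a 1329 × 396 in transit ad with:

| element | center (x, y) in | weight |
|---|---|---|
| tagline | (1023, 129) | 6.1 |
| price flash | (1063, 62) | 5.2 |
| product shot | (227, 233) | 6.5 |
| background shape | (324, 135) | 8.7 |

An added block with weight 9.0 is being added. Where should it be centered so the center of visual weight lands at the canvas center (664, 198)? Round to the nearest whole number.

After adding the added block, total weight = 6.1 + 5.2 + 6.5 + 8.7 + 9.0 = 35.5.
x: need Σw·x = 35.5·664 = 23572.0. Existing = 6.1·1023 + 5.2·1063 + 6.5·227 + 8.7·324 = 16062.2. Remainder 7509.8 / 9.0 ≈ 834.42.
y: need Σw·y = 35.5·198 = 7029.0. Existing = 6.1·129 + 5.2·62 + 6.5·233 + 8.7·135 = 3798.3. Remainder 3230.7 / 9.0 ≈ 358.97.

(834, 359)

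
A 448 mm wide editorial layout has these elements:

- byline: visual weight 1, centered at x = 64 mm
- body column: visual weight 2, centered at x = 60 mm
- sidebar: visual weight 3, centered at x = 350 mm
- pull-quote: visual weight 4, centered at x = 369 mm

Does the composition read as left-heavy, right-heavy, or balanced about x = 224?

right-heavy

Weights sum to 1 + 2 + 3 + 4 = 10.
x-moment: 1·64 + 2·60 + 3·350 + 4·369 = 2710; centroid 2710/10 ≈ 271.00.
271.0 vs midline 224 → right-heavy.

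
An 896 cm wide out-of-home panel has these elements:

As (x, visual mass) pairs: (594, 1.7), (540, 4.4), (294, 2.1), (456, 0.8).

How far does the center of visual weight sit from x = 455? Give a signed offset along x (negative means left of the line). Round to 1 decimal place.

≈ 30.3 cm

Σw = 1.7 + 4.4 + 2.1 + 0.8 = 9.0.
x-moment: 1.7·594 + 4.4·540 + 2.1·294 + 0.8·456 = 4368.0; centroid 4368.0/9.0 ≈ 485.33.
Offset from x = 455: 485.33 − 455 ≈ 30.33.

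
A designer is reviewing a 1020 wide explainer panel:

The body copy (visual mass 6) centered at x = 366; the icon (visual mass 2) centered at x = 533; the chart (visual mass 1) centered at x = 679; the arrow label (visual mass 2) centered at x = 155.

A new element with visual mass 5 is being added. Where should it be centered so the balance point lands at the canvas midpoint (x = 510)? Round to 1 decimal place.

With the new element, Σw becomes 6 + 2 + 1 + 2 + 5 = 16.
x: target moment 16×510 = 8160; current 6·366 + 2·533 + 1·679 + 2·155 = 4251; the new element supplies 3909, so x = 3909/5 ≈ 781.80.

x ≈ 781.8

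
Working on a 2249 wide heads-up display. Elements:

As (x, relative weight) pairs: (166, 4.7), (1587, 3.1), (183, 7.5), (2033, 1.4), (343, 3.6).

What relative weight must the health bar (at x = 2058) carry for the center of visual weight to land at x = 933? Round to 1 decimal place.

w ≈ 6.9

Existing Σw = 20.3 (4.7 + 3.1 + 7.5 + 1.4 + 3.6); existing moment 4.7·166 + 3.1·1587 + 7.5·183 + 1.4·2033 + 3.6·343 = 11153.4.
Balance at x = 933 requires (11153.4 + w·2058) / (20.3 + w) = 933.
Solving: w = (933·20.3 − 11153.4) / (2058 − 933) = 7786.5 / 1125 ≈ 6.92.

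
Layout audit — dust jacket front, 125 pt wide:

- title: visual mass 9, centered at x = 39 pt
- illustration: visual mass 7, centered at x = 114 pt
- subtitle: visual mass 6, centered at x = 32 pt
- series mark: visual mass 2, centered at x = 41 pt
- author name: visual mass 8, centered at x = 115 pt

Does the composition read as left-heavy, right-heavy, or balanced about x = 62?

right-heavy

Weights sum to 9 + 7 + 6 + 2 + 8 = 32.
x-moment: 9·39 + 7·114 + 6·32 + 2·41 + 8·115 = 2343; centroid 2343/32 ≈ 73.22.
73.2 lies right of the midline 62, so the layout is right-heavy.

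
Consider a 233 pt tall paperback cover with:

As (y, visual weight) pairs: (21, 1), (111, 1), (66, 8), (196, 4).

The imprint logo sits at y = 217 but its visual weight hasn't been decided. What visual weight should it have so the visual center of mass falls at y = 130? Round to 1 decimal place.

Known weights sum to 1 + 1 + 8 + 4 = 14; their moment is 1·21 + 1·111 + 8·66 + 4·196 = 1444.
For the centroid to hit 130: (1444 + w·217) / (14 + w) = 130.
Solving: w = (130·14 − 1444) / (217 − 130) = 376 / 87 ≈ 4.32.

w ≈ 4.3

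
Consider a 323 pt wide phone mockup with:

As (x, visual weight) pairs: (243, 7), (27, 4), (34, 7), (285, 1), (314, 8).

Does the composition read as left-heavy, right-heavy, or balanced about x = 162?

right-heavy

Total weight = 7 + 4 + 7 + 1 + 8 = 27.
Σw·x = 7·243 + 4·27 + 7·34 + 1·285 + 8·314 = 4844, so x̄ = 4844/27 ≈ 179.41.
Since 179.4 is right of 162, the composition reads right-heavy.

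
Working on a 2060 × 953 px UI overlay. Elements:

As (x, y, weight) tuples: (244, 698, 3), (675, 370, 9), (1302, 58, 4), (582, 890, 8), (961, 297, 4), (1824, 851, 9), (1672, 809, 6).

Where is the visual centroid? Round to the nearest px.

Σw = 3 + 9 + 4 + 8 + 4 + 9 + 6 = 43.
x-moment: 3·244 + 9·675 + 4·1302 + 8·582 + 4·961 + 9·1824 + 6·1672 = 46963; centroid 46963/43 ≈ 1092.16.
y-moment: 3·698 + 9·370 + 4·58 + 8·890 + 4·297 + 9·851 + 6·809 = 26477; centroid 26477/43 ≈ 615.74.

(1092, 616)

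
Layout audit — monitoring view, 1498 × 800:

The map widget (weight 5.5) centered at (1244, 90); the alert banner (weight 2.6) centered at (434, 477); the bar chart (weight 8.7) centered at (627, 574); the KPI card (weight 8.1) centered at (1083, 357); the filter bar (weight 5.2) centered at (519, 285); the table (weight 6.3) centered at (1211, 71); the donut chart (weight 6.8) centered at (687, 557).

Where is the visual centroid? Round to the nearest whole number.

Σw = 5.5 + 2.6 + 8.7 + 8.1 + 5.2 + 6.3 + 6.8 = 43.2.
Σw·x = 37197.3; x̄ = 37197.3/43.2 ≈ 861.05.
y: moment 15337.6 / weight 43.2 ≈ 355.04

(861, 355)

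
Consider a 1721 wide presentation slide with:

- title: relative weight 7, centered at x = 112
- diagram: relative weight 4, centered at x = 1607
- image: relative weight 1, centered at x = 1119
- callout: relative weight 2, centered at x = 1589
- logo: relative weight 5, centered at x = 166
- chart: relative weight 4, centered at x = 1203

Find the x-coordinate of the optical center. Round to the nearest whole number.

Total weight = 7 + 4 + 1 + 2 + 5 + 4 = 23.
x: moment 17151 / weight 23 ≈ 745.70

x ≈ 746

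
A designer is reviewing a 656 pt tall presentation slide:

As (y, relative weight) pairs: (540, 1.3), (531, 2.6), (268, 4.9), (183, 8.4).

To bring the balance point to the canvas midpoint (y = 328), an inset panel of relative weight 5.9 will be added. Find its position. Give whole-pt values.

With the inset panel, Σw becomes 1.3 + 2.6 + 4.9 + 8.4 + 5.9 = 23.1.
Along y: (4933.0 + 5.9·y) / 23.1 = 328 (existing moment 1.3·540 + 2.6·531 + 4.9·268 + 8.4·183 = 4933.0) ⇒ y = (7576.8 − 4933.0) / 5.9 ≈ 448.10.

y ≈ 448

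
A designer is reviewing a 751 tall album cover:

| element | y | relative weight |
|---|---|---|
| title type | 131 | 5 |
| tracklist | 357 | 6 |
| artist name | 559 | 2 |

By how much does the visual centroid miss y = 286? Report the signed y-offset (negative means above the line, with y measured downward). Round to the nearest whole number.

Σw = 5 + 6 + 2 = 13.
y-moment: 5·131 + 6·357 + 2·559 = 3915; centroid 3915/13 ≈ 301.15.
Against y = 286, that's 301.15 − 286 = 15.15.

≈ 15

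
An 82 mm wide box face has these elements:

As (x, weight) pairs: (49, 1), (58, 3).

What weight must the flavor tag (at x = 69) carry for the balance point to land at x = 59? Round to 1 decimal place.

w ≈ 1.3

Existing Σw = 4 (1 + 3); existing moment 1·49 + 3·58 = 223.
For the centroid to hit 59: (223 + w·69) / (4 + w) = 59.
Rearranging, w·(69 − 59) = 59·4 − 223 = 13, so w ≈ 13/10 = 1.30.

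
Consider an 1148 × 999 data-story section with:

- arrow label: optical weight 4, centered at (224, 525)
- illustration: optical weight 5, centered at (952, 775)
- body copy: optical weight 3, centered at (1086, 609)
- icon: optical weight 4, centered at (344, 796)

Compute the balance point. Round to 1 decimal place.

(643.1, 686.6)

Σw = 4 + 5 + 3 + 4 = 16.
x: (4·224 + 5·952 + 3·1086 + 4·344) / 16 = 10290 / 16 ≈ 643.12
y: (4·525 + 5·775 + 3·609 + 4·796) / 16 = 10986 / 16 ≈ 686.62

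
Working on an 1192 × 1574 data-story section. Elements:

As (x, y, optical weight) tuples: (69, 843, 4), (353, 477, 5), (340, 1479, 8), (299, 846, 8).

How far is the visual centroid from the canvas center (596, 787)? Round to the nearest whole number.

≈ 362

Total weight = 4 + 5 + 8 + 8 = 25.
Σw·x = 4·69 + 5·353 + 8·340 + 8·299 = 7153, so x̄ = 7153/25 ≈ 286.12.
Σw·y = 4·843 + 5·477 + 8·1479 + 8·846 = 24357, so ȳ = 24357/25 ≈ 974.28.
Relative to (596, 787): Δ = (-309.88, 187.28); |Δ| = √(-309.88² + 187.28²) ≈ 362.08.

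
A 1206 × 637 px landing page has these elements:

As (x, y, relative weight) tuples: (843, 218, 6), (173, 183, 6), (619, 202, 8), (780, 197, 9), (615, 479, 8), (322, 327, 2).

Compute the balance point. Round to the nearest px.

(606, 264)

Weights sum to 6 + 6 + 8 + 9 + 8 + 2 = 39.
x: moment 23632 / weight 39 ≈ 605.95
y: moment 10281 / weight 39 ≈ 263.62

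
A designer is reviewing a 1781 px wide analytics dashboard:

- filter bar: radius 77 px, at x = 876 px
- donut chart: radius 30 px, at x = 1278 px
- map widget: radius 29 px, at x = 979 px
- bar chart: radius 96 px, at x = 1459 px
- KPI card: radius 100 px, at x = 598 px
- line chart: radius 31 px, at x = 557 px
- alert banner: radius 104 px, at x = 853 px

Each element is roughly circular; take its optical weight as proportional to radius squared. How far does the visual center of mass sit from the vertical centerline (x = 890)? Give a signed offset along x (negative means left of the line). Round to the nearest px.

Weights ∝ r²: filter bar 77² = 5929, donut chart 30² = 900, map widget 29² = 841, bar chart 96² = 9216, KPI card 100² = 10000, line chart 31² = 961, alert banner 104² = 10816; Σw = 38663.
x: (5929·876 + 900·1278 + 841·979 + 9216·1459 + 10000·598 + 961·557 + 10816·853) / 38663 = 36354812 / 38663 ≈ 940.30
Against x = 890, that's 940.30 − 890 = 50.30.

≈ 50 px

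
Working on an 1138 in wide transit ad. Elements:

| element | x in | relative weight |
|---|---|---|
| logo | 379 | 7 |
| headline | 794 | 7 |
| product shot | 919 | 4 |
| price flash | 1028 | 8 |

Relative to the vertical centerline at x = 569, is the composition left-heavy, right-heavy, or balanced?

Σw = 7 + 7 + 4 + 8 = 26.
x: (7·379 + 7·794 + 4·919 + 8·1028) / 26 = 20111 / 26 ≈ 773.50
Since 773.5 is right of 569, the composition reads right-heavy.

right-heavy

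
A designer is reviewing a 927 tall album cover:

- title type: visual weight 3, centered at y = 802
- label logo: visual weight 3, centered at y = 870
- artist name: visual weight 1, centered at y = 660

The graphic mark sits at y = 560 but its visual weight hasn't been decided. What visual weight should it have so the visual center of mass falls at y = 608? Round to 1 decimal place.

w ≈ 29.6

Existing Σw = 7 (3 + 3 + 1); existing moment 3·802 + 3·870 + 1·660 = 5676.
Balance at y = 608 requires (5676 + w·560) / (7 + w) = 608.
So w = (608·7 − 5676)/(560 − 608) = -1420/-48 ≈ 29.58.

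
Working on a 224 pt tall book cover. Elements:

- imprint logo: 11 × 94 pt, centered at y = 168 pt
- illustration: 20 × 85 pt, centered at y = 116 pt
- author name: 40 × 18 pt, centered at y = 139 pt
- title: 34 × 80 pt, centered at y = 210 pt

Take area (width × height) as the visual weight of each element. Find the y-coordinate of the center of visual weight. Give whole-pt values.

Taking area as weight: imprint logo 11·94 = 1034, illustration 20·85 = 1700, author name 40·18 = 720, title 34·80 = 2720. Sum 6174.
Σw·y = 1034·168 + 1700·116 + 720·139 + 2720·210 = 1042192, so ȳ = 1042192/6174 ≈ 168.80.

y ≈ 169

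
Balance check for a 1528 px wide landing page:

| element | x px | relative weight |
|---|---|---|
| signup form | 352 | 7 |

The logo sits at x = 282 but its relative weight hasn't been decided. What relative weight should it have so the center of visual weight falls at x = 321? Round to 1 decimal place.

Known: weight 7 with moment 7·352 = 2464.
For the centroid to hit 321: (2464 + w·282) / (7 + w) = 321.
So w = (321·7 − 2464)/(282 − 321) = -217/-39 ≈ 5.56.

w ≈ 5.6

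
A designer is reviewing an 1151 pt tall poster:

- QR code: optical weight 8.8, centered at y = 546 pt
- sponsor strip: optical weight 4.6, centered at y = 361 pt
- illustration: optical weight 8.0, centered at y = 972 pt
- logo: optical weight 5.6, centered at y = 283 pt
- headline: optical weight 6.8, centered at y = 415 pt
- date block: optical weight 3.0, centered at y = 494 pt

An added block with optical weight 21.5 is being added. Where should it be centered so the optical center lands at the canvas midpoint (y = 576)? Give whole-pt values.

With the added block, Σw becomes 8.8 + 4.6 + 8.0 + 5.6 + 6.8 + 3.0 + 21.5 = 58.3.
Along y: (20130.2 + 21.5·y) / 58.3 = 576 (existing moment 8.8·546 + 4.6·361 + 8.0·972 + 5.6·283 + 6.8·415 + 3.0·494 = 20130.2) ⇒ y = (33580.8 − 20130.2) / 21.5 ≈ 625.61.

y ≈ 626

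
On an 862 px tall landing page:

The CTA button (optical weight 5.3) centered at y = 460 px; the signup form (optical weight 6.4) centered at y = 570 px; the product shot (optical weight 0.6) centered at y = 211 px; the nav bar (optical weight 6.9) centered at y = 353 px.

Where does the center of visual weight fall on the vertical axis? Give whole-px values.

Total weight = 5.3 + 6.4 + 0.6 + 6.9 = 19.2.
y: (5.3·460 + 6.4·570 + 0.6·211 + 6.9·353) / 19.2 = 8648.3 / 19.2 ≈ 450.43

y ≈ 450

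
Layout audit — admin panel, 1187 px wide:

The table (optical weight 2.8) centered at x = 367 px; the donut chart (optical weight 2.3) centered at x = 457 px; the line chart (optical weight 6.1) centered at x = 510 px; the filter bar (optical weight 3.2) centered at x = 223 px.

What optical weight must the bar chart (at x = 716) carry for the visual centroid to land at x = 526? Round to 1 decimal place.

w ≈ 8.8

Known weights sum to 2.8 + 2.3 + 6.1 + 3.2 = 14.4; their moment is 2.8·367 + 2.3·457 + 6.1·510 + 3.2·223 = 5903.3.
Set Σw·x/Σw = 526: (5903.3 + 716w) = 526·(14.4 + w).
Solving: w = (526·14.4 − 5903.3) / (716 − 526) = 1671.1 / 190 ≈ 8.80.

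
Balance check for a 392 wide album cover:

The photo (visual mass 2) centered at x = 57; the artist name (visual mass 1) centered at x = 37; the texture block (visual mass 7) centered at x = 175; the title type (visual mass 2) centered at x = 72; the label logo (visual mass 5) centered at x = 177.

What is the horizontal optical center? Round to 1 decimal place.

x ≈ 141.5

Total weight = 2 + 1 + 7 + 2 + 5 = 17.
x: (2·57 + 1·37 + 7·175 + 2·72 + 5·177) / 17 = 2405 / 17 ≈ 141.47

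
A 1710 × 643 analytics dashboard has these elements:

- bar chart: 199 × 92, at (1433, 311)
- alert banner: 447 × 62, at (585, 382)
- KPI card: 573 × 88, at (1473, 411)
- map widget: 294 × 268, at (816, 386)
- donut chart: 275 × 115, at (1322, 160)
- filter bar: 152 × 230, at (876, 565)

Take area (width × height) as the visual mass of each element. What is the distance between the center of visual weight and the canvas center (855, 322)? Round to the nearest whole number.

Areas → weights: bar chart 199·92 = 18308, alert banner 447·62 = 27714, KPI card 573·88 = 50424, map widget 294·268 = 78792, donut chart 275·115 = 31625, filter bar 152·230 = 34960; Σw = 241823.
Σw·x = 253450088; x̄ = 253450088/241823 ≈ 1048.08.
y: moment 92230912 / weight 241823 ≈ 381.40
Relative to (855, 322): Δ = (193.08, 59.40); |Δ| = √(193.08² + 59.40²) ≈ 202.01.

≈ 202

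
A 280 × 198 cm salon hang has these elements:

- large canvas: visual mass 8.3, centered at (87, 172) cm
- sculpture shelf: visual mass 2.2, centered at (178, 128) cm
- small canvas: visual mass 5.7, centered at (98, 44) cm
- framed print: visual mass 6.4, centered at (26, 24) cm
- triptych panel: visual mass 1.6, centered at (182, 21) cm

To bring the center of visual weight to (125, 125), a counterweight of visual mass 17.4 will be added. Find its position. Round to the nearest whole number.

After adding the counterweight, total weight = 8.3 + 2.2 + 5.7 + 6.4 + 1.6 + 17.4 = 41.6.
x: need Σw·x = 41.6·125 = 5200.0. Existing = 8.3·87 + 2.2·178 + 5.7·98 + 6.4·26 + 1.6·182 = 2129.9. Remainder 3070.1 / 17.4 ≈ 176.44.
y: need Σw·y = 41.6·125 = 5200.0. Existing = 8.3·172 + 2.2·128 + 5.7·44 + 6.4·24 + 1.6·21 = 2147.2. Remainder 3052.8 / 17.4 ≈ 175.45.

(176, 175)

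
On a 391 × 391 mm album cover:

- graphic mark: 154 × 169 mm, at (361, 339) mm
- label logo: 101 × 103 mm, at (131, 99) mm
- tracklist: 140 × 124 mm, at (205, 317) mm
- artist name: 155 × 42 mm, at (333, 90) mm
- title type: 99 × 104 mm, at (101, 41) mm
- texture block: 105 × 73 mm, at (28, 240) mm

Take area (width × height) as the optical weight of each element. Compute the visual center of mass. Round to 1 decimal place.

(226.7, 232.6)

Areas → weights: graphic mark 154·169 = 26026, label logo 101·103 = 10403, tracklist 140·124 = 17360, artist name 155·42 = 6510, title type 99·104 = 10296, texture block 105·73 = 7665; Σw = 78260.
Σw·x = 26026·361 + 10403·131 + 17360·205 + 6510·333 + 10296·101 + 7665·28 = 17739325, so x̄ = 17739325/78260 ≈ 226.67.
Σw·y = 26026·339 + 10403·99 + 17360·317 + 6510·90 + 10296·41 + 7665·240 = 18203467, so ȳ = 18203467/78260 ≈ 232.60.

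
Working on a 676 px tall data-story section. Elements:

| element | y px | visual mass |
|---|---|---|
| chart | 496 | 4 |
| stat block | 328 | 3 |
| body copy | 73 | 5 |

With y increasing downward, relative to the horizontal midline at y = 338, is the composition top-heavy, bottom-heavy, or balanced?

Σw = 4 + 3 + 5 = 12.
y-moment: 4·496 + 3·328 + 5·73 = 3333; centroid 3333/12 ≈ 277.75.
277.8 vs midline 338 → top-heavy.

top-heavy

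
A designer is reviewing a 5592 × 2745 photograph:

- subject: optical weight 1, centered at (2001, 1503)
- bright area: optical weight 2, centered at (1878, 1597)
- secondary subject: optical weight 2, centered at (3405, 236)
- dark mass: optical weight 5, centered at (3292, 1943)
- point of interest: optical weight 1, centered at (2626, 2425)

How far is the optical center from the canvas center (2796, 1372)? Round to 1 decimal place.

≈ 217.4

Weights sum to 1 + 2 + 2 + 5 + 1 = 11.
x: (1·2001 + 2·1878 + 2·3405 + 5·3292 + 1·2626) / 11 = 31653 / 11 ≈ 2877.55
y: (1·1503 + 2·1597 + 2·236 + 5·1943 + 1·2425) / 11 = 17309 / 11 ≈ 1573.55
Relative to (2796, 1372): Δ = (81.55, 201.55); |Δ| = √(81.55² + 201.55²) ≈ 217.42.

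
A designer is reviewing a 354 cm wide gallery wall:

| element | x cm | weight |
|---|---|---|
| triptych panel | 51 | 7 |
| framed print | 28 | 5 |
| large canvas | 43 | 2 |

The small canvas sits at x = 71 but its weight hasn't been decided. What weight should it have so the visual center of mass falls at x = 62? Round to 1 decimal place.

w ≈ 31.7

Known weights sum to 7 + 5 + 2 = 14; their moment is 7·51 + 5·28 + 2·43 = 583.
Set Σw·x/Σw = 62: (583 + 71w) = 62·(14 + w).
So w = (62·14 − 583)/(71 − 62) = 285/9 ≈ 31.67.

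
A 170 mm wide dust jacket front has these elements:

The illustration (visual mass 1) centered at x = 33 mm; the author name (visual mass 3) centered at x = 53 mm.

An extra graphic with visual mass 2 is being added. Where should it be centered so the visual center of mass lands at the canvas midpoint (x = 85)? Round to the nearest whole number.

x ≈ 159

New total weight: (1 + 3) + 2 = 6.
Along x: (192 + 2·x) / 6 = 85 (existing moment 1·33 + 3·53 = 192) ⇒ x = (510 − 192) / 2 ≈ 159.00.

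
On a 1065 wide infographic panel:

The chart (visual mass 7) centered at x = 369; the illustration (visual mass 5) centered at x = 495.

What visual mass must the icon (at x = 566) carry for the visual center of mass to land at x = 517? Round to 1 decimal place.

Known weights sum to 7 + 5 = 12; their moment is 7·369 + 5·495 = 5058.
Set Σw·x/Σw = 517: (5058 + 566w) = 517·(12 + w).
So w = (517·12 − 5058)/(566 − 517) = 1146/49 ≈ 23.39.

w ≈ 23.4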